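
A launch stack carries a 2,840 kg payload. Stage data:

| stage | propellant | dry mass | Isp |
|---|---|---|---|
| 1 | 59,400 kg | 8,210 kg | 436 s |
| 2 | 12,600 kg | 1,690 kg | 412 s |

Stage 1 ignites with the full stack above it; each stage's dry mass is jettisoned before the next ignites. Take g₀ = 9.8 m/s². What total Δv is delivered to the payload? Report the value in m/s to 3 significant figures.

Δv ≈ 10500 m/s

Ignition mass of stage 1 = 59,400+8,210 + 12,600+1,690 + 2,840 = 84,740 kg.
Stage 1: m₀ = 84,740 kg, m_f = 84,740 − 59,400 = 25,340 kg; Δv = 436×9.8×ln(3.344) = 4272.8×1.2072 ≈ 5158 m/s.
Stage 2: m₀ = 17,130 kg, m_f = 17,130 − 12,600 = 4,530 kg; Δv = 412×9.8×ln(3.781) = 4037.6×1.3301 ≈ 5370 m/s.
Total Δv = 5158 + 5370 = 10528 m/s.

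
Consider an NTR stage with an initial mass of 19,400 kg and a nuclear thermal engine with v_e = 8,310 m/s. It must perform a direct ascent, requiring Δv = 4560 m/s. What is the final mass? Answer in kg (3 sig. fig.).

By the Tsiolkovsky rocket equation, m₀/m_f = exp(Δv / v_e) = exp(4560 / 8310.0) = exp(0.5487) = 1.7311.
m_f = m₀ / 1.7311 = 19,400 / 1.7311 = 11,206.7 kg.

final mass ≈ 11200 kg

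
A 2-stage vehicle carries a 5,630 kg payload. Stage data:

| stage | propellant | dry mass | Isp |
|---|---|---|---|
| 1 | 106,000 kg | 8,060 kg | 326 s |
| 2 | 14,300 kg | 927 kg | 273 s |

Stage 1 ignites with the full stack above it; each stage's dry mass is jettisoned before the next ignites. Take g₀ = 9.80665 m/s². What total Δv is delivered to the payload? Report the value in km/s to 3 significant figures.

Ignition mass of stage 1 = 106,000+8,060 + 14,300+927 + 5,630 = 134,917 kg.
Stage 1: m₀ = 134,917 kg, m_f = 134,917 − 106,000 = 28,917 kg; Δv = 326×9.80665×ln(4.666) = 3197.0×1.5402 ≈ 4924 m/s.
Stage 2: m₀ = 20,857 kg, m_f = 20,857 − 14,300 = 6,557 kg; Δv = 273×9.80665×ln(3.181) = 2677.2×1.1572 ≈ 3098 m/s.
Total Δv = 4924 + 3098 = 8022 m/s.

Δv ≈ 8.02 km/s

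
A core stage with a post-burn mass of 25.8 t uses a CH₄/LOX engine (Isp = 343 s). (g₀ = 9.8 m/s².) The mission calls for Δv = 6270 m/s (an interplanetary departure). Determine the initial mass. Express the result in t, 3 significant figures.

initial mass ≈ 167 t

v_e = Isp · g₀ = 343 × 9.8 = 3361.4 m/s.
m₀/m_f = exp(Δv / v_e) = exp(6270 / 3361.4) = exp(1.8653) = 6.4578.
m₀ = m_f × 6.4578 = 25.8 × 6.4578 = 166.611 t.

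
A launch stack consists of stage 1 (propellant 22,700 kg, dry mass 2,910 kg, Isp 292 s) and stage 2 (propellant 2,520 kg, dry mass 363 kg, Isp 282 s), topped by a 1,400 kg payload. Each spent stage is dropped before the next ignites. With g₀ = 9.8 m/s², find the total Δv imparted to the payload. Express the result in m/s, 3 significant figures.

Ignition mass of stage 1 = 22,700+2,910 + 2,520+363 + 1,400 = 29,893 kg.
Stage 1: m₀ = 29,893 kg, m_f = 29,893 − 22,700 = 7,193 kg; Δv = 292×9.8×ln(4.156) = 2861.6×1.4245 ≈ 4076 m/s.
Stage 2: m₀ = 4,283 kg, m_f = 4,283 − 2,520 = 1,763 kg; Δv = 282×9.8×ln(2.429) = 2763.6×0.8876 ≈ 2453 m/s.
Total Δv = 4076 + 2453 = 6529 m/s.

Δv ≈ 6530 m/s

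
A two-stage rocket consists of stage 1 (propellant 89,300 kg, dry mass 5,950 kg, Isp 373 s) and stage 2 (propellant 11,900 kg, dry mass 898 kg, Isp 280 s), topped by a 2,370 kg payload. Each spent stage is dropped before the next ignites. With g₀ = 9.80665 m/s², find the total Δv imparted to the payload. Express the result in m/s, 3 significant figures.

Ignition mass of stage 1 = 89,300+5,950 + 11,900+898 + 2,370 = 110,418 kg.
Stage 1: m₀ = 110,418 kg, m_f = 110,418 − 89,300 = 21,118 kg; Δv = 373×9.80665×ln(5.229) = 3657.9×1.6541 ≈ 6051 m/s.
Stage 2: m₀ = 15,168 kg, m_f = 15,168 − 11,900 = 3,268 kg; Δv = 280×9.80665×ln(4.641) = 2745.9×1.5350 ≈ 4215 m/s.
Total Δv = 6051 + 4215 = 10266 m/s.

Δv ≈ 10300 m/s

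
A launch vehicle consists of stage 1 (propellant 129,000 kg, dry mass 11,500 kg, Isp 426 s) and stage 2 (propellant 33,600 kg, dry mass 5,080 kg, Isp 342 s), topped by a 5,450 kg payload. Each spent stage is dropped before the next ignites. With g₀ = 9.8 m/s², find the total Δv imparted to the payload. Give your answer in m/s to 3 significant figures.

Δv ≈ 9810 m/s

Ignition mass of stage 1 = 129,000+11,500 + 33,600+5,080 + 5,450 = 184,630 kg.
Stage 1: m₀ = 184,630 kg, m_f = 184,630 − 129,000 = 55,630 kg; Δv = 426×9.8×ln(3.319) = 4174.8×1.1996 ≈ 5008 m/s.
Stage 2: m₀ = 44,130 kg, m_f = 44,130 − 33,600 = 10,530 kg; Δv = 342×9.8×ln(4.191) = 3351.6×1.4329 ≈ 4803 m/s.
Total Δv = 5008 + 4803 = 9811 m/s.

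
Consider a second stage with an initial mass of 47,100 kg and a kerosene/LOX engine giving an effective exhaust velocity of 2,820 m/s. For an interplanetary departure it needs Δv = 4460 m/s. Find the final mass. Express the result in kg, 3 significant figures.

By the Tsiolkovsky rocket equation, m₀/m_f = exp(Δv / v_e) = exp(4460 / 2820.0) = exp(1.5816) = 4.8625.
m_f = m₀ / 4.8625 = 47,100 / 4.8625 = 9,686.38 kg.

final mass ≈ 9690 kg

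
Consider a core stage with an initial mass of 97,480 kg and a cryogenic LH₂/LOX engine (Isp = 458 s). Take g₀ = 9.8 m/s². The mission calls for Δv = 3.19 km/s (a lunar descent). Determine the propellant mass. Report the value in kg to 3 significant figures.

v_e = Isp · g₀ = 458 × 9.8 = 4488.4 m/s.
Using Δv = v_e ln(m₀/m_f): m₀/m_f = exp(Δv / v_e) = exp(3190 / 4488.4) = exp(0.7107) = 2.0355.
m_f = 97,480 / 2.0355 = 47,890 kg, so propellant = m₀ − m_f = 97,480 − 47,890 = 49,590 kg.

propellant mass ≈ 49600 kg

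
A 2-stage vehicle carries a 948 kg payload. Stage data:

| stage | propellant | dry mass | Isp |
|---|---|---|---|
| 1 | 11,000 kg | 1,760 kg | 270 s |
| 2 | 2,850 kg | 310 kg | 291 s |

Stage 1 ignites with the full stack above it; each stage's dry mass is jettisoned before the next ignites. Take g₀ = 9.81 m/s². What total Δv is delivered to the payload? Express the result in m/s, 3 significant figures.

Δv ≈ 6180 m/s

Ignition mass of stage 1 = 11,000+1,760 + 2,850+310 + 948 = 16,868 kg.
Stage 1: m₀ = 16,868 kg, m_f = 16,868 − 11,000 = 5,868 kg; Δv = 270×9.81×ln(2.875) = 2648.7×1.0559 ≈ 2797 m/s.
Stage 2: m₀ = 4,108 kg, m_f = 4,108 − 2,850 = 1,258 kg; Δv = 291×9.81×ln(3.266) = 2854.7×1.1834 ≈ 3378 m/s.
Total Δv = 2797 + 3378 = 6175 m/s.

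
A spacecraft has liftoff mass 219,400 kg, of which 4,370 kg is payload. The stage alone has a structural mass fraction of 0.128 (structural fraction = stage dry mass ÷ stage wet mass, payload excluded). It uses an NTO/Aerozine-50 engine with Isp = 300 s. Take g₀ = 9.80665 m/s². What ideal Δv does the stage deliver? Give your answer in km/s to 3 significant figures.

Δv ≈ 5.67 km/s

Stage wet mass = m₀ − payload = 219,400 − 4,370 = 215,030 kg.
Stage dry mass = ε × stage wet mass = 0.128 × 215,030 = 27,523.8 kg.
Burnout mass m_f = stage dry + payload = 27,523.8 + 4,370 = 31,893.8 kg.
v_e = Isp · g₀ = 300 × 9.80665 = 2942.0 m/s.
Δv = v_e · ln(219,400/31,893.8) = 2942.0 × ln(6.879) = 2942.0 × 1.9285 ≈ 5674 m/s.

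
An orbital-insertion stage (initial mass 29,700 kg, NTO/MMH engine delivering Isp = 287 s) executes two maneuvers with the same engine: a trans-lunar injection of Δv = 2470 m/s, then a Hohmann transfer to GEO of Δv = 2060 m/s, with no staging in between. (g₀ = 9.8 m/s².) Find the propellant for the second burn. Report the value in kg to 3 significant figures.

v_e = Isp · g₀ = 287 × 9.8 = 2812.6 m/s.
After the first burn: m = 29700 × exp(−2470/2812.6) = 29700 × 0.41553 = 12,341.2 kg.
After the second burn: m = 12,341.2 × exp(−2060/2812.6) = 12,341.2 × 0.48074 = 5,932.91 kg.
Second-burn propellant = 12,341.2 − 5,932.91 = 6,408.29 kg.

propellant for the second burn ≈ 6410 kg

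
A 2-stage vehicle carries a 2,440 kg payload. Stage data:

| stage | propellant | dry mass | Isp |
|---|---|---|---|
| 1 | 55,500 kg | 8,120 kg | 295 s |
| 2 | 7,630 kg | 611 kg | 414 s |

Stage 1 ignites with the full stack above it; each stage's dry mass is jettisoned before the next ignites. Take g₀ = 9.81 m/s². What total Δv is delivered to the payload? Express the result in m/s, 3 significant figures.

Δv ≈ 9070 m/s

Ignition mass of stage 1 = 55,500+8,120 + 7,630+611 + 2,440 = 74,301 kg.
Stage 1: m₀ = 74,301 kg, m_f = 74,301 − 55,500 = 18,801 kg; Δv = 295×9.81×ln(3.952) = 2894.0×1.3742 ≈ 3977 m/s.
Stage 2: m₀ = 10,681 kg, m_f = 10,681 − 7,630 = 3,051 kg; Δv = 414×9.81×ln(3.501) = 4061.3×1.2530 ≈ 5089 m/s.
Total Δv = 3977 + 5089 = 9066 m/s.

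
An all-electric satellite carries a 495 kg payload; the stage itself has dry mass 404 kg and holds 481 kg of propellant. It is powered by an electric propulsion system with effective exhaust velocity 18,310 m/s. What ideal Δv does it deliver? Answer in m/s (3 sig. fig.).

Δv ≈ 7850 m/s

m₀ = payload + dry + propellant = 495 + 404 + 481 = 1,380 kg.
m_f = payload + dry = 495 + 404 = 899 kg.
From the ideal rocket equation, Δv = v_e · ln(m₀/m_f) = 18310.0 × ln(1.535) = 18310.0 × 0.4286 ≈ 7846.9 m/s.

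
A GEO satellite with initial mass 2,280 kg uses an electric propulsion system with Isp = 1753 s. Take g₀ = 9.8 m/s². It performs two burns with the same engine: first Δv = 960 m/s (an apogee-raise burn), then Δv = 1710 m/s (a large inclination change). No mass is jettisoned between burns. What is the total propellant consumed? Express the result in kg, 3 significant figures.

total propellant consumed ≈ 328 kg

v_e = Isp · g₀ = 1753 × 9.8 = 17179.4 m/s.
After the first burn: m = 2280 × exp(−960/17179.4) = 2280 × 0.94565 = 2,156.08 kg.
After the second burn: m = 2,156.08 × exp(−1710/17179.4) = 2,156.08 × 0.90526 = 1,951.81 kg.
Total propellant = m₀ − m_final = 2280 − 1,951.81 = 328.19 kg.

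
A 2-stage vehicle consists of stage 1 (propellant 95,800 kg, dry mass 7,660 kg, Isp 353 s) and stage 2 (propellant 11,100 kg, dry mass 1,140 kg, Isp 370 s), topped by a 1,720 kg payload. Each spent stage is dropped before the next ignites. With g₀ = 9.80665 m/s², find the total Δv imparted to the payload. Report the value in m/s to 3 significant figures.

Ignition mass of stage 1 = 95,800+7,660 + 11,100+1,140 + 1,720 = 117,420 kg.
Stage 1: m₀ = 117,420 kg, m_f = 117,420 − 95,800 = 21,620 kg; Δv = 353×9.80665×ln(5.431) = 3461.7×1.6921 ≈ 5858 m/s.
Stage 2: m₀ = 13,960 kg, m_f = 13,960 − 11,100 = 2,860 kg; Δv = 370×9.80665×ln(4.881) = 3628.5×1.5854 ≈ 5752 m/s.
Total Δv = 5858 + 5752 = 11610 m/s.

Δv ≈ 11600 m/s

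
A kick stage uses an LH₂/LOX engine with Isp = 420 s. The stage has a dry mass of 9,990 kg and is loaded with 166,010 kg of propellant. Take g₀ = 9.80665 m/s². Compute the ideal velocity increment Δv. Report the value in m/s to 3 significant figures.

Δv ≈ 11800 m/s

v_e = Isp · g₀ = 420 × 9.80665 = 4118.8 m/s.
m₀ = m_dry + m_prop = 9,990 + 166,010 = 176,000 kg.
Δv = v_e · ln(m₀/m_f) = 4118.8 × ln(17.62) = 4118.8 × 2.8689 ≈ 11816.4 m/s.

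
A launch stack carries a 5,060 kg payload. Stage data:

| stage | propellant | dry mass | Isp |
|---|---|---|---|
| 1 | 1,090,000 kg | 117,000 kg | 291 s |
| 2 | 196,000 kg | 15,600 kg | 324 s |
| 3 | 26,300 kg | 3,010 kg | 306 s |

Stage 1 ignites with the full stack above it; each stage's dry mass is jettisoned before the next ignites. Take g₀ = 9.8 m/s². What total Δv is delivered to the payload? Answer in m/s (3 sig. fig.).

Δv ≈ 13400 m/s

Ignition mass of stage 1 = 1,090,000+117,000 + 196,000+15,600 + 26,300+3,010 + 5,060 = 1,452,970 kg.
Stage 1: m₀ = 1,452,970 kg, m_f = 1,452,970 − 1,090,000 = 362,970 kg; Δv = 291×9.8×ln(4.003) = 2851.8×1.3870 ≈ 3956 m/s.
Stage 2: m₀ = 245,970 kg, m_f = 245,970 − 196,000 = 49,970 kg; Δv = 324×9.8×ln(4.922) = 3175.2×1.5938 ≈ 5061 m/s.
Stage 3: m₀ = 34,370 kg, m_f = 34,370 − 26,300 = 8,070 kg; Δv = 306×9.8×ln(4.259) = 2998.8×1.4490 ≈ 4345 m/s.
Total Δv = 3956 + 5061 + 4345 = 13362 m/s.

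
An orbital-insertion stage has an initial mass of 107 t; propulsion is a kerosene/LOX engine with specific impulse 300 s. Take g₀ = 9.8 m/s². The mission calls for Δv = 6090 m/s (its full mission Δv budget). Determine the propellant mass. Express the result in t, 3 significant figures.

propellant mass ≈ 93.5 t

v_e = Isp · g₀ = 300 × 9.8 = 2940.0 m/s.
Rocket equation: m₀/m_f = exp(Δv / v_e) = exp(6090 / 2940.0) = exp(2.0714) = 7.9362.
m_f = 107 / 7.9362 = 13.4825 t, so propellant = m₀ − m_f = 107 − 13.4825 = 93.5175 t.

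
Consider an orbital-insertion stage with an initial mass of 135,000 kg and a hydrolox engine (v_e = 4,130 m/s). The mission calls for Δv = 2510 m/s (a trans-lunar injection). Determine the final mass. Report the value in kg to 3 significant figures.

final mass ≈ 73500 kg

By the Tsiolkovsky rocket equation, m₀/m_f = exp(Δv / v_e) = exp(2510 / 4130.0) = exp(0.6077) = 1.8363.
m_f = m₀ / 1.8363 = 135,000 / 1.8363 = 73,517.4 kg.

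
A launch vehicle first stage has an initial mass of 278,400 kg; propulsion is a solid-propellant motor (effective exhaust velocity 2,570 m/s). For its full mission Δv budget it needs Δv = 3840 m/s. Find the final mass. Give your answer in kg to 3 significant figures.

final mass ≈ 62500 kg

m₀/m_f = exp(Δv / v_e) = exp(3840 / 2570.0) = exp(1.4942) = 4.4556.
m_f = m₀ / 4.4556 = 278,400 / 4.4556 = 62,483.2 kg.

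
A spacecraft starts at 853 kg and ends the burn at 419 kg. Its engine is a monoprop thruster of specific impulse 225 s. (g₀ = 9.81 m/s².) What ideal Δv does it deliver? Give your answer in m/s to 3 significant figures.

v_e = Isp · g₀ = 225 × 9.81 = 2207.2 m/s.
Δv = v_e · ln(m₀/m_f) = 2207.2 × ln(2.036) = 2207.2 × 0.7109 ≈ 1569.1 m/s.

Δv ≈ 1570 m/s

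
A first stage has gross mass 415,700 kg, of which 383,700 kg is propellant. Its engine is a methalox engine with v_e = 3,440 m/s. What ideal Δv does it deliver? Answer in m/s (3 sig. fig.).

Δv ≈ 8820 m/s

m_f = m₀ − m_prop = 415,700 − 383,700 = 32,000 kg.
Δv = v_e · ln(m₀/m_f) = 3440.0 × ln(12.99) = 3440.0 × 2.5642 ≈ 8820.9 m/s.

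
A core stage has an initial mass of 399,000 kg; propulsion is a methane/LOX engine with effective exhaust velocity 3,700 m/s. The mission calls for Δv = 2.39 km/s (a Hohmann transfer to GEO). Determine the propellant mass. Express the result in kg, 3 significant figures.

propellant mass ≈ 190000 kg

Using Δv = v_e ln(m₀/m_f): m₀/m_f = exp(Δv / v_e) = exp(2390 / 3700.0) = exp(0.6459) = 1.9078.
m_f = 399,000 / 1.9078 = 209,141 kg, so propellant = m₀ − m_f = 399,000 − 209,141 = 189,859 kg.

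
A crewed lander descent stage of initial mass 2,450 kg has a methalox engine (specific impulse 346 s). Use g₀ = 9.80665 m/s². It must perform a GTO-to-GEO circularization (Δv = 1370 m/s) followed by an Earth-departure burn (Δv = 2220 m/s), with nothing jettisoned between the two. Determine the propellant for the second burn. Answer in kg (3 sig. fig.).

propellant for the second burn ≈ 786 kg

v_e = Isp · g₀ = 346 × 9.80665 = 3393.1 m/s.
After the first burn: m = 2450 × exp(−1370/3393.1) = 2450 × 0.66780 = 1,636.11 kg.
After the second burn: m = 1,636.11 × exp(−2220/3393.1) = 1,636.11 × 0.51982 = 850.483 kg.
Second-burn propellant = 1,636.11 − 850.483 = 785.627 kg.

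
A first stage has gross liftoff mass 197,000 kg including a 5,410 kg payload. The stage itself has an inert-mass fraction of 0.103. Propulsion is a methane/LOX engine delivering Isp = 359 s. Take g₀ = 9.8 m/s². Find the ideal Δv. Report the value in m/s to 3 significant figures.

Δv ≈ 7240 m/s

Stage wet mass = m₀ − payload = 197,000 − 5,410 = 191,590 kg.
Stage dry mass = ε × stage wet mass = 0.103 × 191,590 = 19,733.8 kg.
Burnout mass m_f = stage dry + payload = 19,733.8 + 5,410 = 25,143.8 kg.
v_e = Isp · g₀ = 359 × 9.8 = 3518.2 m/s.
Rocket equation: Δv = v_e · ln(197,000/25,143.8) = 3518.2 × ln(7.835) = 3518.2 × 2.0586 ≈ 7243 m/s.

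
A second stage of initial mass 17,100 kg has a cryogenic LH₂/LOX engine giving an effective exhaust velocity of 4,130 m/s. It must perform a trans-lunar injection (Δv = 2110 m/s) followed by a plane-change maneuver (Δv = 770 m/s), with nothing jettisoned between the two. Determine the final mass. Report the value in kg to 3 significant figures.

After the first burn: m = 17100 × exp(−2110/4130.0) = 17100 × 0.59996 = 10,259.3 kg.
After the second burn: m = 10,259.3 × exp(−770/4130.0) = 10,259.3 × 0.82991 = 8,514.3 kg.

final mass ≈ 8510 kg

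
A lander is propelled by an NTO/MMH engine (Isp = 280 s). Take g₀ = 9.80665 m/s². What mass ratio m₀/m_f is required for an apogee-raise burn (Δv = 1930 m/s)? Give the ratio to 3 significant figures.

mass ratio ≈ 2.02

v_e = Isp · g₀ = 280 × 9.80665 = 2745.9 m/s.
Rocket equation: m₀/m_f = exp(Δv / v_e) = exp(1930 / 2745.9) = exp(0.7029) = 2.0196.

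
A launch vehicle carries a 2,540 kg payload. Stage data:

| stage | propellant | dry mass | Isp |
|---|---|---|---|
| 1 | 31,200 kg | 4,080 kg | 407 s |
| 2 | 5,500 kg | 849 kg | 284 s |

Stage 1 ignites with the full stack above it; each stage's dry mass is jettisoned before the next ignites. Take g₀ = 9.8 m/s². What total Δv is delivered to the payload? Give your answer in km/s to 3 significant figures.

Δv ≈ 7.57 km/s

Ignition mass of stage 1 = 31,200+4,080 + 5,500+849 + 2,540 = 44,169 kg.
Stage 1: m₀ = 44,169 kg, m_f = 44,169 − 31,200 = 12,969 kg; Δv = 407×9.8×ln(3.406) = 3988.6×1.2255 ≈ 4888 m/s.
Stage 2: m₀ = 8,889 kg, m_f = 8,889 − 5,500 = 3,389 kg; Δv = 284×9.8×ln(2.623) = 2783.2×0.9643 ≈ 2684 m/s.
Total Δv = 4888 + 2684 = 7572 m/s.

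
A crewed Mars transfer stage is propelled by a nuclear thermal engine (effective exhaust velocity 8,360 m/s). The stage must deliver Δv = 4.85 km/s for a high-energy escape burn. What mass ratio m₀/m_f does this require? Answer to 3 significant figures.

mass ratio ≈ 1.79

Using Δv = v_e ln(m₀/m_f): m₀/m_f = exp(Δv / v_e) = exp(4850 / 8360.0) = exp(0.5801) = 1.7863.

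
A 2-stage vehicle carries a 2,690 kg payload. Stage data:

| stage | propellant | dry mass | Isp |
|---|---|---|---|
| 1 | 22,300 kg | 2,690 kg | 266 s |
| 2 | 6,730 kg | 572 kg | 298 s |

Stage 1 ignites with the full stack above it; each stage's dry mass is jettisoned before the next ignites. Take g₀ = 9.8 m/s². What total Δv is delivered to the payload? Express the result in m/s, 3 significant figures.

Δv ≈ 5910 m/s

Ignition mass of stage 1 = 22,300+2,690 + 6,730+572 + 2,690 = 34,982 kg.
Stage 1: m₀ = 34,982 kg, m_f = 34,982 − 22,300 = 12,682 kg; Δv = 266×9.8×ln(2.758) = 2606.8×1.0146 ≈ 2645 m/s.
Stage 2: m₀ = 9,992 kg, m_f = 9,992 − 6,730 = 3,262 kg; Δv = 298×9.8×ln(3.063) = 2920.4×1.1194 ≈ 3269 m/s.
Total Δv = 2645 + 3269 = 5914 m/s.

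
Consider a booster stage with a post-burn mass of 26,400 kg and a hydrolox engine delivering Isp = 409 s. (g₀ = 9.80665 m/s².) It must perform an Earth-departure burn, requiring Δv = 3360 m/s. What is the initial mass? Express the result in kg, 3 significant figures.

initial mass ≈ 61000 kg

v_e = Isp · g₀ = 409 × 9.80665 = 4010.9 m/s.
Rocket equation: m₀/m_f = exp(Δv / v_e) = exp(3360 / 4010.9) = exp(0.8377) = 2.3111.
m₀ = m_f × 2.3111 = 26,400 × 2.3111 = 61,013 kg.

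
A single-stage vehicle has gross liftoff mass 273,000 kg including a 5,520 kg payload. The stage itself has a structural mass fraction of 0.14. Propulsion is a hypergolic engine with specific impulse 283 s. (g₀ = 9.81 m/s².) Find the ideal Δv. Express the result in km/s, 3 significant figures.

Δv ≈ 5.13 km/s

Stage wet mass = m₀ − payload = 273,000 − 5,520 = 267,480 kg.
Stage dry mass = ε × stage wet mass = 0.14 × 267,480 = 37,447.2 kg.
Burnout mass m_f = stage dry + payload = 37,447.2 + 5,520 = 42,967.2 kg.
v_e = Isp · g₀ = 283 × 9.81 = 2776.2 m/s.
Rocket equation: Δv = v_e · ln(273,000/42,967.2) = 2776.2 × ln(6.354) = 2776.2 × 1.8490 ≈ 5133 m/s.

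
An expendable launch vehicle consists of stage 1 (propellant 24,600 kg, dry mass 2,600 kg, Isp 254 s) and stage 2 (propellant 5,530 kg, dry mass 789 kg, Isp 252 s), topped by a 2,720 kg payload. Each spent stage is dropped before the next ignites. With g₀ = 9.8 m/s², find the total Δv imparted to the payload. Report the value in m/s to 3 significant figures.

Δv ≈ 5160 m/s

Ignition mass of stage 1 = 24,600+2,600 + 5,530+789 + 2,720 = 36,239 kg.
Stage 1: m₀ = 36,239 kg, m_f = 36,239 − 24,600 = 11,639 kg; Δv = 254×9.8×ln(3.114) = 2489.2×1.1358 ≈ 2827 m/s.
Stage 2: m₀ = 9,039 kg, m_f = 9,039 − 5,530 = 3,509 kg; Δv = 252×9.8×ln(2.576) = 2469.6×0.9462 ≈ 2337 m/s.
Total Δv = 2827 + 2337 = 5164 m/s.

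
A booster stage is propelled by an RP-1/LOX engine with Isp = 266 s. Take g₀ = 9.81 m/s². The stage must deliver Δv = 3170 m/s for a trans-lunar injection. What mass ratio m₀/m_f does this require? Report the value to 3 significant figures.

v_e = Isp · g₀ = 266 × 9.81 = 2609.5 m/s.
By the Tsiolkovsky rocket equation, m₀/m_f = exp(Δv / v_e) = exp(3170 / 2609.5) = exp(1.2148) = 3.3697.

mass ratio ≈ 3.37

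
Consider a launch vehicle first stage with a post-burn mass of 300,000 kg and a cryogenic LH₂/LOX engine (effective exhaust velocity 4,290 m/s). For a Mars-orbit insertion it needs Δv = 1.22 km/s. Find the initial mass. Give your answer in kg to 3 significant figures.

initial mass ≈ 399000 kg

By the Tsiolkovsky rocket equation, m₀/m_f = exp(Δv / v_e) = exp(1220 / 4290.0) = exp(0.2844) = 1.3289.
m₀ = m_f × 1.3289 = 300,000 × 1.3289 = 398,670 kg.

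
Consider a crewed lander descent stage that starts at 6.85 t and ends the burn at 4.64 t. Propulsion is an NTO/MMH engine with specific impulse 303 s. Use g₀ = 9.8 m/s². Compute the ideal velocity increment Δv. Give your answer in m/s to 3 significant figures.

v_e = Isp · g₀ = 303 × 9.8 = 2969.4 m/s.
Rocket equation: Δv = v_e · ln(m₀/m_f) = 2969.4 × ln(1.476) = 2969.4 × 0.3895 ≈ 1156.7 m/s.

Δv ≈ 1160 m/s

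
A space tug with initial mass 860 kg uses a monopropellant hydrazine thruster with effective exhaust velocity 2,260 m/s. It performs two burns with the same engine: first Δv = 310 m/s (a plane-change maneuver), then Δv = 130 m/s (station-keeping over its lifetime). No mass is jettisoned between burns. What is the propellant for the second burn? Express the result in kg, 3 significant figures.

propellant for the second burn ≈ 41.9 kg

After the first burn: m = 860 × exp(−310/2260.0) = 860 × 0.87182 = 749.765 kg.
After the second burn: m = 749.765 × exp(−130/2260.0) = 749.765 × 0.94410 = 707.853 kg.
Second-burn propellant = 749.765 − 707.853 = 41.912 kg.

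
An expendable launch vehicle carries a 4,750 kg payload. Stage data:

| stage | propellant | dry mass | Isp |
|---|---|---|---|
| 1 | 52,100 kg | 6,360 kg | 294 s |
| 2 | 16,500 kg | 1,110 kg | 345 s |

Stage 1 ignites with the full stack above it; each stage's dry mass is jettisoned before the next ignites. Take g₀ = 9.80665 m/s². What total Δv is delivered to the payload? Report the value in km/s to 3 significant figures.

Δv ≈ 7.51 km/s

Ignition mass of stage 1 = 52,100+6,360 + 16,500+1,110 + 4,750 = 80,820 kg.
Stage 1: m₀ = 80,820 kg, m_f = 80,820 − 52,100 = 28,720 kg; Δv = 294×9.80665×ln(2.814) = 2883.2×1.0346 ≈ 2983 m/s.
Stage 2: m₀ = 22,360 kg, m_f = 22,360 − 16,500 = 5,860 kg; Δv = 345×9.80665×ln(3.816) = 3383.3×1.3391 ≈ 4531 m/s.
Total Δv = 2983 + 4531 = 7514 m/s.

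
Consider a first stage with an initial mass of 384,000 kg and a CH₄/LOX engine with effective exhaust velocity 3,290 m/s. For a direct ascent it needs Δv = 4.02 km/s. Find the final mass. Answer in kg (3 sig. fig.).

final mass ≈ 113000 kg

m₀/m_f = exp(Δv / v_e) = exp(4020 / 3290.0) = exp(1.2219) = 3.3936.
m_f = m₀ / 3.3936 = 384,000 / 3.3936 = 113,154 kg.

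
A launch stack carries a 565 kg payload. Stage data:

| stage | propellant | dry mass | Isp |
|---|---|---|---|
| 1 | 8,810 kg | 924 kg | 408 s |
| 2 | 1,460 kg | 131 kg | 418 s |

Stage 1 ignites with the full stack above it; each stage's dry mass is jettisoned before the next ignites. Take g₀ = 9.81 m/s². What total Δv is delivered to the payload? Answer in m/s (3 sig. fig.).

Ignition mass of stage 1 = 8,810+924 + 1,460+131 + 565 = 11,890 kg.
Stage 1: m₀ = 11,890 kg, m_f = 11,890 − 8,810 = 3,080 kg; Δv = 408×9.81×ln(3.86) = 4002.5×1.3508 ≈ 5406 m/s.
Stage 2: m₀ = 2,156 kg, m_f = 2,156 − 1,460 = 696 kg; Δv = 418×9.81×ln(3.098) = 4100.6×1.1307 ≈ 4636 m/s.
Total Δv = 5406 + 4636 = 10042 m/s.

Δv ≈ 10000 m/s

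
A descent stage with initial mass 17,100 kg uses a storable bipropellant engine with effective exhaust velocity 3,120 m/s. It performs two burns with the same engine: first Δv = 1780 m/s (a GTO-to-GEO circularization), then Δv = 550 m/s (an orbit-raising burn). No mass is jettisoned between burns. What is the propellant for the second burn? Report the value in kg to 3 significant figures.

After the first burn: m = 17100 × exp(−1780/3120.0) = 17100 × 0.56524 = 9,665.6 kg.
After the second burn: m = 9,665.6 × exp(−550/3120.0) = 9,665.6 × 0.83838 = 8,103.45 kg.
Second-burn propellant = 9,665.6 − 8,103.45 = 1,562.15 kg.

propellant for the second burn ≈ 1560 kg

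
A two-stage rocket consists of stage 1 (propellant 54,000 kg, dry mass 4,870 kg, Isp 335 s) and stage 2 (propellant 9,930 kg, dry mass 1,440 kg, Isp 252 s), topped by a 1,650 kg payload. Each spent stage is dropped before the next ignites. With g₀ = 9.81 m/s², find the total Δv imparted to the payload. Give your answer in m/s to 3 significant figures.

Δv ≈ 8130 m/s

Ignition mass of stage 1 = 54,000+4,870 + 9,930+1,440 + 1,650 = 71,890 kg.
Stage 1: m₀ = 71,890 kg, m_f = 71,890 − 54,000 = 17,890 kg; Δv = 335×9.81×ln(4.018) = 3286.4×1.3909 ≈ 4571 m/s.
Stage 2: m₀ = 13,020 kg, m_f = 13,020 − 9,930 = 3,090 kg; Δv = 252×9.81×ln(4.214) = 2472.1×1.4383 ≈ 3556 m/s.
Total Δv = 4571 + 3556 = 8127 m/s.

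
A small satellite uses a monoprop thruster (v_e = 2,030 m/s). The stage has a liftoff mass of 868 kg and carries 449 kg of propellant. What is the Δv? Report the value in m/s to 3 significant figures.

m_f = m₀ − m_prop = 868 − 449 = 419 kg.
From the ideal rocket equation, Δv = v_e · ln(m₀/m_f) = 2030.0 × ln(2.072) = 2030.0 × 0.7283 ≈ 1478.5 m/s.

Δv ≈ 1480 m/s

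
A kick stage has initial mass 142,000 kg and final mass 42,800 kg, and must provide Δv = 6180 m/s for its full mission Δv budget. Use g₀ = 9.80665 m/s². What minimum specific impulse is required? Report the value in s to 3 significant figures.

Isp ≈ 525 s

ln(m₀/m_f) = ln(142000/42800) = ln(3.318) = 1.1993.
v_e = Δv / ln(m₀/m_f) = 6180 / 1.1993 = 5153.1 m/s.
Isp = v_e / g₀ = 5153.1 / 9.80665 = 525.5 s.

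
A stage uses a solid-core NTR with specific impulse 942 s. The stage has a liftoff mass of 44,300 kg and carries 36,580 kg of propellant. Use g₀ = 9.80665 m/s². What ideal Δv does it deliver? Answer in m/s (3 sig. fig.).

Δv ≈ 16100 m/s

v_e = Isp · g₀ = 942 × 9.80665 = 9237.9 m/s.
m_f = m₀ − m_prop = 44,300 − 36,580 = 7,720 kg.
Δv = v_e · ln(m₀/m_f) = 9237.9 × ln(5.738) = 9237.9 × 1.7472 ≈ 16140.1 m/s.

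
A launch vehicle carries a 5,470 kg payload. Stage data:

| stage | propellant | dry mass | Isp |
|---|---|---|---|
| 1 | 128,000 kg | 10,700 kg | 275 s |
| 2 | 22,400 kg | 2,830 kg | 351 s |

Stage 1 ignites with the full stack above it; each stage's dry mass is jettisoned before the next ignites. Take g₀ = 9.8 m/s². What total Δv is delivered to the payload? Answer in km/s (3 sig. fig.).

Ignition mass of stage 1 = 128,000+10,700 + 22,400+2,830 + 5,470 = 169,400 kg.
Stage 1: m₀ = 169,400 kg, m_f = 169,400 − 128,000 = 41,400 kg; Δv = 275×9.8×ln(4.092) = 2695.0×1.4090 ≈ 3797 m/s.
Stage 2: m₀ = 30,700 kg, m_f = 30,700 − 22,400 = 8,300 kg; Δv = 351×9.8×ln(3.699) = 3439.8×1.3080 ≈ 4499 m/s.
Total Δv = 3797 + 4499 = 8296 m/s.

Δv ≈ 8.30 km/s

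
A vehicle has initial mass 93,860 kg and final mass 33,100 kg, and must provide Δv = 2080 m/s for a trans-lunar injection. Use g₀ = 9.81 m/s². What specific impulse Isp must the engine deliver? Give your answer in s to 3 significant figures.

ln(m₀/m_f) = ln(93860/33100) = ln(2.836) = 1.0423.
Using Δv = v_e ln(m₀/m_f): v_e = Δv / ln(m₀/m_f) = 2080 / 1.0423 = 1995.6 m/s.
Isp = v_e / g₀ = 1995.6 / 9.81 = 203.4 s.

Isp ≈ 203 s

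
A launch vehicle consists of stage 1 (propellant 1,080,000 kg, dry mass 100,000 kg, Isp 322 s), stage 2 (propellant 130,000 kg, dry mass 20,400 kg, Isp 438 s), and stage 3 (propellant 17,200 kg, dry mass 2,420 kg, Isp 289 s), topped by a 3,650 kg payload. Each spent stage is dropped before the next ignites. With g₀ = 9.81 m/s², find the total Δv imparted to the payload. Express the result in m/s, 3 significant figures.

Ignition mass of stage 1 = 1,080,000+100,000 + 130,000+20,400 + 17,200+2,420 + 3,650 = 1,353,670 kg.
Stage 1: m₀ = 1,353,670 kg, m_f = 1,353,670 − 1,080,000 = 273,670 kg; Δv = 322×9.81×ln(4.946) = 3158.8×1.5987 ≈ 5050 m/s.
Stage 2: m₀ = 173,670 kg, m_f = 173,670 − 130,000 = 43,670 kg; Δv = 438×9.81×ln(3.977) = 4296.8×1.3805 ≈ 5932 m/s.
Stage 3: m₀ = 23,270 kg, m_f = 23,270 − 17,200 = 6,070 kg; Δv = 289×9.81×ln(3.834) = 2835.1×1.3438 ≈ 3810 m/s.
Total Δv = 5050 + 5932 + 3810 = 14792 m/s.

Δv ≈ 14800 m/s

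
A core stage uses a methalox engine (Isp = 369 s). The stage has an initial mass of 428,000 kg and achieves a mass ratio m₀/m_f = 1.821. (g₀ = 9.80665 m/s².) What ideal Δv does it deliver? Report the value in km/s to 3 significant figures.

v_e = Isp · g₀ = 369 × 9.80665 = 3618.7 m/s.
Δv = v_e · ln(1.821) = 3618.7 × 0.5994 ≈ 2169.0 m/s.

Δv ≈ 2.17 km/s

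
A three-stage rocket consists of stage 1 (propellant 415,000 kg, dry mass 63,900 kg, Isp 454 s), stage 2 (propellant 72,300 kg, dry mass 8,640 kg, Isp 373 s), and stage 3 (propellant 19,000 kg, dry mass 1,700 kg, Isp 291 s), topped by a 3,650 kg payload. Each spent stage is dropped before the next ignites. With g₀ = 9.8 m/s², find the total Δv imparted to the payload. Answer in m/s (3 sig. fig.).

Δv ≈ 14100 m/s

Ignition mass of stage 1 = 415,000+63,900 + 72,300+8,640 + 19,000+1,700 + 3,650 = 584,190 kg.
Stage 1: m₀ = 584,190 kg, m_f = 584,190 − 415,000 = 169,190 kg; Δv = 454×9.8×ln(3.453) = 4449.2×1.2392 ≈ 5513 m/s.
Stage 2: m₀ = 105,290 kg, m_f = 105,290 − 72,300 = 32,990 kg; Δv = 373×9.8×ln(3.192) = 3655.4×1.1605 ≈ 4242 m/s.
Stage 3: m₀ = 24,350 kg, m_f = 24,350 − 19,000 = 5,350 kg; Δv = 291×9.8×ln(4.551) = 2851.8×1.5154 ≈ 4322 m/s.
Total Δv = 5513 + 4242 + 4322 = 14077 m/s.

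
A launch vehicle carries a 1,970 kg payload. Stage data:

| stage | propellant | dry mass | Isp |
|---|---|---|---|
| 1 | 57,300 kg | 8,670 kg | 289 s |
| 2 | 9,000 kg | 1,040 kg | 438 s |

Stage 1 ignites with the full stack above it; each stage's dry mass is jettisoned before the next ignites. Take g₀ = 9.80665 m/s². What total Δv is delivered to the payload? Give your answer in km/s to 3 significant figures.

Ignition mass of stage 1 = 57,300+8,670 + 9,000+1,040 + 1,970 = 77,980 kg.
Stage 1: m₀ = 77,980 kg, m_f = 77,980 − 57,300 = 20,680 kg; Δv = 289×9.80665×ln(3.771) = 2834.1×1.3273 ≈ 3762 m/s.
Stage 2: m₀ = 12,010 kg, m_f = 12,010 − 9,000 = 3,010 kg; Δv = 438×9.80665×ln(3.99) = 4295.3×1.3838 ≈ 5944 m/s.
Total Δv = 3762 + 5944 = 9706 m/s.

Δv ≈ 9.71 km/s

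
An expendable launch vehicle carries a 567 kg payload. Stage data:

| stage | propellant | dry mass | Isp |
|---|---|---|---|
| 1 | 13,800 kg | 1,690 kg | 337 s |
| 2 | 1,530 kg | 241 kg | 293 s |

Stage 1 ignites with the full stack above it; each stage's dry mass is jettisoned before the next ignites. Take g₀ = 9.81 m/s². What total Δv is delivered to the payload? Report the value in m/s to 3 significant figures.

Δv ≈ 7970 m/s

Ignition mass of stage 1 = 13,800+1,690 + 1,530+241 + 567 = 17,828 kg.
Stage 1: m₀ = 17,828 kg, m_f = 17,828 − 13,800 = 4,028 kg; Δv = 337×9.81×ln(4.426) = 3306.0×1.4875 ≈ 4918 m/s.
Stage 2: m₀ = 2,338 kg, m_f = 2,338 − 1,530 = 808 kg; Δv = 293×9.81×ln(2.894) = 2874.3×1.0625 ≈ 3054 m/s.
Total Δv = 4918 + 3054 = 7972 m/s.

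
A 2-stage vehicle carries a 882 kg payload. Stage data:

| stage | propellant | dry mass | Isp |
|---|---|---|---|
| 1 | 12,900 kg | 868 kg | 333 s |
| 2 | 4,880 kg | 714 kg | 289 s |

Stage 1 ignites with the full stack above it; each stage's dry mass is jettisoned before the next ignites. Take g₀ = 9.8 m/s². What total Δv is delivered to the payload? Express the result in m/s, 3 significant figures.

Δv ≈ 7280 m/s

Ignition mass of stage 1 = 12,900+868 + 4,880+714 + 882 = 20,244 kg.
Stage 1: m₀ = 20,244 kg, m_f = 20,244 − 12,900 = 7,344 kg; Δv = 333×9.8×ln(2.757) = 3263.4×1.0140 ≈ 3309 m/s.
Stage 2: m₀ = 6,476 kg, m_f = 6,476 − 4,880 = 1,596 kg; Δv = 289×9.8×ln(4.058) = 2832.2×1.4006 ≈ 3967 m/s.
Total Δv = 3309 + 3967 = 7276 m/s.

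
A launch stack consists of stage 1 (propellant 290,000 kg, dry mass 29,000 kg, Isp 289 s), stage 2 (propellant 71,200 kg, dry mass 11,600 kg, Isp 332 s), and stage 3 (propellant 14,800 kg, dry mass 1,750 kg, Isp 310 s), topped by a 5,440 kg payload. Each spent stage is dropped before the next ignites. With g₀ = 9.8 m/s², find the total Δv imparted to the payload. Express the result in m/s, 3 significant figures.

Ignition mass of stage 1 = 290,000+29,000 + 71,200+11,600 + 14,800+1,750 + 5,440 = 423,790 kg.
Stage 1: m₀ = 423,790 kg, m_f = 423,790 − 290,000 = 133,790 kg; Δv = 289×9.8×ln(3.168) = 2832.2×1.1530 ≈ 3265 m/s.
Stage 2: m₀ = 104,790 kg, m_f = 104,790 − 71,200 = 33,590 kg; Δv = 332×9.8×ln(3.12) = 3253.6×1.1377 ≈ 3702 m/s.
Stage 3: m₀ = 21,990 kg, m_f = 21,990 − 14,800 = 7,190 kg; Δv = 310×9.8×ln(3.058) = 3038.0×1.1179 ≈ 3396 m/s.
Total Δv = 3265 + 3702 + 3396 = 10363 m/s.

Δv ≈ 10400 m/s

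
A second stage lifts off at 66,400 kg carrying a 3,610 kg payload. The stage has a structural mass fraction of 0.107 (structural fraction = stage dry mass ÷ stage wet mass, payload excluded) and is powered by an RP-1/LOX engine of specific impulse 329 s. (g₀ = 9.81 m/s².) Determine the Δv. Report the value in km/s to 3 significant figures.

Δv ≈ 6.01 km/s

Stage wet mass = m₀ − payload = 66,400 − 3,610 = 62,790 kg.
Stage dry mass = ε × stage wet mass = 0.107 × 62,790 = 6,718.53 kg.
Burnout mass m_f = stage dry + payload = 6,718.53 + 3,610 = 10,328.53 kg.
v_e = Isp · g₀ = 329 × 9.81 = 3227.5 m/s.
By the Tsiolkovsky rocket equation, Δv = v_e · ln(66,400/10,328.53) = 3227.5 × ln(6.429) = 3227.5 × 1.8608 ≈ 6006 m/s.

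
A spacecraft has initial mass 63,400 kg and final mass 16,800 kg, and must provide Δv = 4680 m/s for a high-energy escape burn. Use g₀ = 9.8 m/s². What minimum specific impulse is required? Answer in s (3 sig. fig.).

ln(m₀/m_f) = ln(63400/16800) = ln(3.774) = 1.3281.
v_e = Δv / ln(m₀/m_f) = 4680 / 1.3281 = 3523.9 m/s.
Isp = v_e / g₀ = 3523.9 / 9.8 = 359.6 s.

Isp ≈ 360 s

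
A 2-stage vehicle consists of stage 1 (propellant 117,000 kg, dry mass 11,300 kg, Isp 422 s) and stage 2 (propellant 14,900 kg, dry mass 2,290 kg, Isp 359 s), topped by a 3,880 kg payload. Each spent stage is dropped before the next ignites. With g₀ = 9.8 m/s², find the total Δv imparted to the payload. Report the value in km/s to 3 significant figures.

Ignition mass of stage 1 = 117,000+11,300 + 14,900+2,290 + 3,880 = 149,370 kg.
Stage 1: m₀ = 149,370 kg, m_f = 149,370 − 117,000 = 32,370 kg; Δv = 422×9.8×ln(4.614) = 4135.6×1.5292 ≈ 6324 m/s.
Stage 2: m₀ = 21,070 kg, m_f = 21,070 − 14,900 = 6,170 kg; Δv = 359×9.8×ln(3.415) = 3518.2×1.2282 ≈ 4321 m/s.
Total Δv = 6324 + 4321 = 10645 m/s.

Δv ≈ 10.6 km/s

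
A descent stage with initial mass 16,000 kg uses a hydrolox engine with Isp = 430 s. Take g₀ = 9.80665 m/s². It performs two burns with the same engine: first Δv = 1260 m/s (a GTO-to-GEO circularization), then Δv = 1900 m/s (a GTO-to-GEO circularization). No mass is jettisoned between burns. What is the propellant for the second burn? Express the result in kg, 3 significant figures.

propellant for the second burn ≈ 4300 kg

v_e = Isp · g₀ = 430 × 9.80665 = 4216.9 m/s.
After the first burn: m = 16000 × exp(−1260/4216.9) = 16000 × 0.74171 = 11,867.4 kg.
After the second burn: m = 11,867.4 × exp(−1900/4216.9) = 11,867.4 × 0.63726 = 7,562.62 kg.
Second-burn propellant = 11,867.4 − 7,562.62 = 4,304.78 kg.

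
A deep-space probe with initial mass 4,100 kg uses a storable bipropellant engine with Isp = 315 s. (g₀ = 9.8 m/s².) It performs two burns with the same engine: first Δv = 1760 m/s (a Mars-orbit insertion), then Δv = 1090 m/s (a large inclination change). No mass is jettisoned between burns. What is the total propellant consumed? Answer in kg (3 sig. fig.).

v_e = Isp · g₀ = 315 × 9.8 = 3087.0 m/s.
After the first burn: m = 4100 × exp(−1760/3087.0) = 4100 × 0.56545 = 2,318.35 kg.
After the second burn: m = 2,318.35 × exp(−1090/3087.0) = 2,318.35 × 0.70251 = 1,628.66 kg.
Total propellant = m₀ − m_final = 4100 − 1,628.66 = 2,471.34 kg.

total propellant consumed ≈ 2470 kg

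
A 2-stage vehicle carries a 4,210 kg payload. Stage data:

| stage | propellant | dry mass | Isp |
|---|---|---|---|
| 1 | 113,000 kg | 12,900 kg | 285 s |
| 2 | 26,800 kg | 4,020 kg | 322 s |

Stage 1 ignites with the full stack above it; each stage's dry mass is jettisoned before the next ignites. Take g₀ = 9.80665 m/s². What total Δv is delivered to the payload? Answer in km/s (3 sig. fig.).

Ignition mass of stage 1 = 113,000+12,900 + 26,800+4,020 + 4,210 = 160,930 kg.
Stage 1: m₀ = 160,930 kg, m_f = 160,930 − 113,000 = 47,930 kg; Δv = 285×9.80665×ln(3.358) = 2794.9×1.2112 ≈ 3385 m/s.
Stage 2: m₀ = 35,030 kg, m_f = 35,030 − 26,800 = 8,230 kg; Δv = 322×9.80665×ln(4.256) = 3157.7×1.4484 ≈ 4574 m/s.
Total Δv = 3385 + 4574 = 7959 m/s.

Δv ≈ 7.96 km/s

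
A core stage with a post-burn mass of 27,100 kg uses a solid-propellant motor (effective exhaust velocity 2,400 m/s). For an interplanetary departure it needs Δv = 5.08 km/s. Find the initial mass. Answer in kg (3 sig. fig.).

initial mass ≈ 225000 kg

m₀/m_f = exp(Δv / v_e) = exp(5080 / 2400.0) = exp(2.1167) = 8.3034.
m₀ = m_f × 8.3034 = 27,100 × 8.3034 = 225,022 kg.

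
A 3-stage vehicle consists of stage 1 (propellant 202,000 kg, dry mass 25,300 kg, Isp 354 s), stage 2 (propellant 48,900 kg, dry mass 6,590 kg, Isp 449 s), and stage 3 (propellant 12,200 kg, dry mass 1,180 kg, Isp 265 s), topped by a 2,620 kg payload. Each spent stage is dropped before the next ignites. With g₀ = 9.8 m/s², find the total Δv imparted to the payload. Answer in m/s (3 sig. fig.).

Ignition mass of stage 1 = 202,000+25,300 + 48,900+6,590 + 12,200+1,180 + 2,620 = 298,790 kg.
Stage 1: m₀ = 298,790 kg, m_f = 298,790 − 202,000 = 96,790 kg; Δv = 354×9.8×ln(3.087) = 3469.2×1.1272 ≈ 3910 m/s.
Stage 2: m₀ = 71,490 kg, m_f = 71,490 − 48,900 = 22,590 kg; Δv = 449×9.8×ln(3.165) = 4400.2×1.1521 ≈ 5069 m/s.
Stage 3: m₀ = 16,000 kg, m_f = 16,000 − 12,200 = 3,800 kg; Δv = 265×9.8×ln(4.211) = 2597.0×1.4376 ≈ 3733 m/s.
Total Δv = 3910 + 5069 + 3733 = 12712 m/s.

Δv ≈ 12700 m/s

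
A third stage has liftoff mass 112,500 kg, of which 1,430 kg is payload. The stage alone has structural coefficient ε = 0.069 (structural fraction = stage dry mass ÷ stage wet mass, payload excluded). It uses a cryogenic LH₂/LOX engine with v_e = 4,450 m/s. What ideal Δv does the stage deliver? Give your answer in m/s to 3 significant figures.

Stage wet mass = m₀ − payload = 112,500 − 1,430 = 111,070 kg.
Stage dry mass = ε × stage wet mass = 0.069 × 111,070 = 7,663.83 kg.
Burnout mass m_f = stage dry + payload = 7,663.83 + 1,430 = 9,093.83 kg.
Rocket equation: Δv = v_e · ln(112,500/9,093.83) = 4450.0 × ln(12.37) = 4450.0 × 2.5154 ≈ 11193 m/s.

Δv ≈ 11200 m/s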